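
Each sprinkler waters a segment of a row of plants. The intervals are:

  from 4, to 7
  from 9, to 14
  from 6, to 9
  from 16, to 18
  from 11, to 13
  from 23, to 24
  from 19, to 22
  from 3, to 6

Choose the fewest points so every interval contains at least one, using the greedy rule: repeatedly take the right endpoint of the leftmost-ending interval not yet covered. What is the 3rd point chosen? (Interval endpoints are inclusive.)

By right end: [3,6]  [4,7]  [6,9]  [11,13]  [9,14]  [16,18]  [19,22]  [23,24]
[3,6] uncovered → point at 6; [11,13] uncovered → point at 13; [16,18] uncovered → point at 18; [19,22] uncovered → point at 22; [23,24] uncovered → point at 24.
Points: 6, 13, 18, 22, 24 (5 total).

18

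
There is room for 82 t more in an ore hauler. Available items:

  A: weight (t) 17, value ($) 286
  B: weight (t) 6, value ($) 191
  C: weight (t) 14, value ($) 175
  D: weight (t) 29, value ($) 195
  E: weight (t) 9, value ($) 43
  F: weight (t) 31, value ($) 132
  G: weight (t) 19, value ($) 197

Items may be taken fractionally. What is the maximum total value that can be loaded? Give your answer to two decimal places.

Greedy by value/weight ratio, highest first.
Order: B (191/6=31.83) > A (286/17=16.82) > C (175/14=12.50) > G (197/19=10.37) > D (195/29=6.72) > E (43/9=4.78) > F (132/31=4.26)
Fill: take B (6 @ 191) → take A (17 @ 286) → take C (14 @ 175) → take G (19 @ 197) → take 26/29 of D → 174.83; 82/82 used.
Total value = 1023.83

1023.83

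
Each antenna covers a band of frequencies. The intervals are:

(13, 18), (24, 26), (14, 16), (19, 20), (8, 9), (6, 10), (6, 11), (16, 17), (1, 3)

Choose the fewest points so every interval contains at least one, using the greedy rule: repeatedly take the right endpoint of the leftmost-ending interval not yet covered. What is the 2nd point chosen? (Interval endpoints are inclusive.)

9

Sorted: [1,3] [8,9] [6,10] [6,11] [14,16] [16,17] [13,18] [19,20] [24,26]
{[1,3]} hit by 3; {[8,9],[6,10],[6,11]} hit by 9; {[14,16],[16,17],[13,18]} hit by 16; {[19,20]} hit by 20; {[24,26]} hit by 26.
Points: 3, 9, 16, 20, 26 (5 total).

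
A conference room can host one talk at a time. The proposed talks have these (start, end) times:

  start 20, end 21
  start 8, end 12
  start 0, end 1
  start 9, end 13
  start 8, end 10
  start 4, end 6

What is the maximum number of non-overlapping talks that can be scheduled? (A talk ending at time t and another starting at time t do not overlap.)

Greedy by earliest finish: after sorting by end time, pick each interval compatible with the last pick.
By end time: (0,1), (4,6), (8,10), (8,12), (9,13), (20,21).
Pick (0,1); next start ≥ 1 → (4,6); next start ≥ 6 → (8,10); next start ≥ 10 → (20,21).
Selected 4 talks.

4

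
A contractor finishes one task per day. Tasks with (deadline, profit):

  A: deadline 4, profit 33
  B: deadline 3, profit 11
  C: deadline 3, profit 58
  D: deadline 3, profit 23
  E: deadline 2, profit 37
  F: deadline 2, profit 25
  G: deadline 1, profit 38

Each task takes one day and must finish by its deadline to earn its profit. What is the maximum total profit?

Take jobs in profit order; each goes to the latest open slot no later than its deadline.
Profit order: C=58 G=38 E=37 A=33 F=25 D=23 B=11
Assign: C→slot 3, G→slot 1, E→slot 2, A→slot 4, F skipped, D skipped, B skipped.
Slots: [1:G] [2:E] [3:C] [4:A]
Profit = 38 + 37 + 58 + 33 = 166

166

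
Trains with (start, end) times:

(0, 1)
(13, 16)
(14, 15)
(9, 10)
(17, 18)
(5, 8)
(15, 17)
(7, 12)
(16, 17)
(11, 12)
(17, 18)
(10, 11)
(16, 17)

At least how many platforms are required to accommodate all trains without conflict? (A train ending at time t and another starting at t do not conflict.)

3

The answer is the maximum number of intervals overlapping at any instant.
Events (time:±→running): 0:+→1 1:-→0 5:+→1 7:+→2 8:-→1 9:+→2 10:-→1 10:+→2 11:-→1 11:+→2 12:-→1 12:-→0 13:+→1 14:+→2 15:-→1 15:+→2 16:-→1 16:+→2 16:+→3 … peak 3.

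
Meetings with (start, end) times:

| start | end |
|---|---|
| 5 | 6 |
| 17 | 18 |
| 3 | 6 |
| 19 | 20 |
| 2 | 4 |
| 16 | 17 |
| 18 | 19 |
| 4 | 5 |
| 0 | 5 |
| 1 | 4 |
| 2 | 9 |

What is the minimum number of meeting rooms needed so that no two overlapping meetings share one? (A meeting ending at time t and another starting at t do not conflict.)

5

starts: [0, 1, 2, 2, 3, 4, 5, 16, 17, 18, 19]
ends:   [4, 4, 5, 5, 6, 6, 9, 17, 18, 19, 20]
s0→1 s1→2 s2→3 s2→4 s3→5  — peak 5.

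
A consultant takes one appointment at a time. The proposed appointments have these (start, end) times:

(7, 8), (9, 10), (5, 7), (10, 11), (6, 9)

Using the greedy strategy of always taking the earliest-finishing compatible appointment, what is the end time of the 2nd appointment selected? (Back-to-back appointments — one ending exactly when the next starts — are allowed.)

8

Greedy by earliest finish: after sorting by end time, pick each interval compatible with the last pick.
Sorted by end: (5,7)  (7,8)  (6,9)  (9,10)  (10,11)
take (5,7); take (7,8); take (9,10); take (10,11).
Selected: (5,7) (7,8) (9,10) (10,11)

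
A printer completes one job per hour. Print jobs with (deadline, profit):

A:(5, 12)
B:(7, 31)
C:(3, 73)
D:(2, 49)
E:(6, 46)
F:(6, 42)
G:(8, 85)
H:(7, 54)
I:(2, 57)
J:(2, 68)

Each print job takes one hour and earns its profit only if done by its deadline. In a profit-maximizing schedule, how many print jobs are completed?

Profit order: G=85 C=73 J=68 I=57 H=54 D=49 E=46 F=42 B=31 A=12
Assign: G→slot 8, C→slot 3, J→slot 2, I→slot 1, H→slot 7, D skipped, E→slot 6, F→slot 5, B→slot 4, A skipped.
Slots: [1:I] [2:J] [3:C] [4:B] [5:F] [6:E] [7:H] [8:G]
8 of 10 scheduled.

8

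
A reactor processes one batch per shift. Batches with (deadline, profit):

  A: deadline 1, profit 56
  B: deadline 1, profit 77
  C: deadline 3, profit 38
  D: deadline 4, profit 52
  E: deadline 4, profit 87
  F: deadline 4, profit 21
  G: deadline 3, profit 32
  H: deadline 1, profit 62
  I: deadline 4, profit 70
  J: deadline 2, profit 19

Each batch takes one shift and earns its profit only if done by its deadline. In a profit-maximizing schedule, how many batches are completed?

4

Take jobs in profit order; each goes to the latest open slot no later than its deadline.
Profit order: E=87 B=77 I=70 H=62 A=56 D=52 C=38 G=32 F=21 J=19
Assign: E→slot 4, B→slot 1, I→slot 3, H skipped, A skipped, D→slot 2, C skipped, G skipped, F skipped, J skipped.
Slots: [1:B] [2:D] [3:I] [4:E]
4 of 10 scheduled.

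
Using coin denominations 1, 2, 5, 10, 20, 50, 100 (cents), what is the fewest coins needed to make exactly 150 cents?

2

150 − 1×100→50 − 1×50→0
Total coins = 1 + 1 = 2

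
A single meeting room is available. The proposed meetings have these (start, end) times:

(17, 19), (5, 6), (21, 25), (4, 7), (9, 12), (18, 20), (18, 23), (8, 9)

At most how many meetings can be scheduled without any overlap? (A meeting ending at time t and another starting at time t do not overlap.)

Sort by end time and greedily take each interval whose start is ≥ the last chosen end.
Sorted by end: (5,6)  (4,7)  (8,9)  (9,12)  (17,19)  (18,20)  (18,23)  (21,25)
take (5,6); skip (4,7); take (8,9); take (9,12); take (17,19); skip (18,20); take (21,25).
Selected 5 meetings.

5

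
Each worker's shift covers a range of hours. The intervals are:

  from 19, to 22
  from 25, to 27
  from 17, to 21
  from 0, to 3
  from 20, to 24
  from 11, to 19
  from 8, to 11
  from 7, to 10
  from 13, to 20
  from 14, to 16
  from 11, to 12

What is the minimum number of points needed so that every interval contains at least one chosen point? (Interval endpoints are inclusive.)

6

Sort by right endpoint; whenever an interval is uncovered, place a point at its right end.
By right end: [0,3]  [7,10]  [8,11]  [11,12]  [14,16]  [11,19]  [13,20]  [17,21]  [19,22]  [20,24]  [25,27]
[0,3] uncovered → point at 3; [7,10] uncovered → point at 10; [11,12] uncovered → point at 12; [14,16] uncovered → point at 16; [17,21] uncovered → point at 21; [25,27] uncovered → point at 27.
Points: 3, 10, 12, 16, 21, 27 (6 total).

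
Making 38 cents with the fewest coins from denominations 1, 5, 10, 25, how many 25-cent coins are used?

1

Use the largest denomination that fits, subtract, and repeat.
38 = 1×25 + 1×10 + 3×1
Count of 25: 1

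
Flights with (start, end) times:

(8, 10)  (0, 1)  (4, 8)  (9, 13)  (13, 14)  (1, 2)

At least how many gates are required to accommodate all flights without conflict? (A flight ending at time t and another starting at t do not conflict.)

The answer is the maximum number of intervals overlapping at any instant.
Events (time:±→running): 0:+→1 1:-→0 1:+→1 2:-→0 4:+→1 8:-→0 8:+→1 9:+→2 … peak 2.

2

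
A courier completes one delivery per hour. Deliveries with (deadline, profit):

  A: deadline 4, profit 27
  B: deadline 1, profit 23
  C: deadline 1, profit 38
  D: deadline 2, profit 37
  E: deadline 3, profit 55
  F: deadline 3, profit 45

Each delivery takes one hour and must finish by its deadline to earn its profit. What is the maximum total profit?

Take jobs in profit order; each goes to the latest open slot no later than its deadline.
By profit: E(d3,55), F(d3,45), C(d1,38), D(d2,37), A(d4,27), B(d1,23)
E→slot 3; F→slot 2; C→slot 1; D skipped; A→slot 4; B skipped.
Profit = 38 + 45 + 55 + 27 = 165

165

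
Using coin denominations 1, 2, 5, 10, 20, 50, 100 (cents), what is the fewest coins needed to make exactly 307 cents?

Greedy: take as many of the largest coin as possible, then repeat with the remainder.
307 = 3×100 + 1×5 + 1×2
Total coins = 3 + 1 + 1 = 5

5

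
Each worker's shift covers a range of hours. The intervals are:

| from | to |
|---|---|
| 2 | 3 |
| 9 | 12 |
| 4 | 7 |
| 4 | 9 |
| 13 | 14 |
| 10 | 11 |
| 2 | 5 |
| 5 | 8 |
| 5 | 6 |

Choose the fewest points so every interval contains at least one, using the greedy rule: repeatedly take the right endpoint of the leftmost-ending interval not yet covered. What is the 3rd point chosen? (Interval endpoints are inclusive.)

11

By right end: [2,3]  [2,5]  [5,6]  [4,7]  [5,8]  [4,9]  [10,11]  [9,12]  [13,14]
[2,3] uncovered → point at 3; [5,6] uncovered → point at 6; [10,11] uncovered → point at 11; [13,14] uncovered → point at 14.
Points: 3, 6, 11, 14 (4 total).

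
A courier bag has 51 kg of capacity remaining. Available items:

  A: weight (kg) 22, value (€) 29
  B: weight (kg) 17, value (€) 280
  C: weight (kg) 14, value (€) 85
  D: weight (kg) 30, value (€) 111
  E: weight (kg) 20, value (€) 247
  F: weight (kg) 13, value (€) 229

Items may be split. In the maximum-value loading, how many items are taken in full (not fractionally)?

Sort by value per unit weight and fill in that order.
Ratios (sorted): F 17.62, B 16.47, E 12.35, C 6.07, D 3.70, A 1.32
take F (13 @ 229); take B (17 @ 280); take E (20 @ 247); take 1/14 of C → 6.07. Capacity used 51/51.
3 item(s) taken whole; one partial (take 1/14 of C).

3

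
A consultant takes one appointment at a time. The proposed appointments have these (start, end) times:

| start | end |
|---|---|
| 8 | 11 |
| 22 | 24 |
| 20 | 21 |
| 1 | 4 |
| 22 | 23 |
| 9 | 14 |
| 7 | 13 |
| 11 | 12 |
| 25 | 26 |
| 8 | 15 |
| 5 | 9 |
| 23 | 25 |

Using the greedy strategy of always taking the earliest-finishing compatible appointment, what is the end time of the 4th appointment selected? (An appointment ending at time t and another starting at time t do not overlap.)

21

Sort by end time and greedily take each interval whose start is ≥ the last chosen end.
By end time: (1,4), (5,9), (8,11), (11,12), (7,13), (9,14), (8,15), (20,21), (22,23), (22,24), (23,25), (25,26).
Pick (1,4); next start ≥ 4 → (5,9); next start ≥ 9 → (11,12); next start ≥ 12 → (20,21); next start ≥ 21 → (22,23); next start ≥ 23 → (23,25); next start ≥ 25 → (25,26).
Selected: (1,4) (5,9) (11,12) (20,21) (22,23) (23,25) (25,26)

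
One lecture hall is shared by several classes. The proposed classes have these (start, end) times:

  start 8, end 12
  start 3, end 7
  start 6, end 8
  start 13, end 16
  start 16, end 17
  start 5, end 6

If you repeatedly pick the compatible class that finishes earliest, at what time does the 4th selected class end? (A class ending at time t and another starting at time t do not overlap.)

Order by finish time; keep every interval that doesn't clash with the previous kept one.
By end time: (5,6), (3,7), (6,8), (8,12), (13,16), (16,17).
Pick (5,6); next start ≥ 6 → (6,8); next start ≥ 8 → (8,12); next start ≥ 12 → (13,16); next start ≥ 16 → (16,17).
Selected: (5,6) (6,8) (8,12) (13,16) (16,17)

16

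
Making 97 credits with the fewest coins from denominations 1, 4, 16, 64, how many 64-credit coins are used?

1

97 − 1×64→33 − 2×16→1 − 1×1→0
Count of 64: 1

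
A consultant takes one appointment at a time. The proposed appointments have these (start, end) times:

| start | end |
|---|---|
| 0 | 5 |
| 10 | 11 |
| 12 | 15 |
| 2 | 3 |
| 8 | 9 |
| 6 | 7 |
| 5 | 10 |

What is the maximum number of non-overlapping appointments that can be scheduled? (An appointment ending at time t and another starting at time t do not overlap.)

5

Greedy by earliest finish: after sorting by end time, pick each interval compatible with the last pick.
By end time: (2,3), (0,5), (6,7), (8,9), (5,10), (10,11), (12,15).
Pick (2,3); next start ≥ 3 → (6,7); next start ≥ 7 → (8,9); next start ≥ 9 → (10,11); next start ≥ 11 → (12,15).
Selected 5 appointments.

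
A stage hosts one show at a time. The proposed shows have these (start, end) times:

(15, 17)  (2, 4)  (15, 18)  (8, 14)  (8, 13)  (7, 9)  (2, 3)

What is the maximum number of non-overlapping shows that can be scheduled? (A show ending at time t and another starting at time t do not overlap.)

3

Sorted by end: (2,3)  (2,4)  (7,9)  (8,13)  (8,14)  (15,17)  (15,18)
take (2,3); take (7,9); take (15,17).
Selected 3 shows.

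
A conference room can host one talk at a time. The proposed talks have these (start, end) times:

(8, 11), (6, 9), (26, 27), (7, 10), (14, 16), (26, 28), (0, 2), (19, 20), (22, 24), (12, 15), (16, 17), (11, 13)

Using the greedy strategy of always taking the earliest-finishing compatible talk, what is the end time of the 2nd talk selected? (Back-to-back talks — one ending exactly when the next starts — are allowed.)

Order by finish time; keep every interval that doesn't clash with the previous kept one.
Sorted by end: (0,2)  (6,9)  (7,10)  (8,11)  (11,13)  (12,15)  (14,16)  (16,17)  (19,20)  (22,24)  (26,27)  (26,28)
take (0,2); take (6,9); skip (7,10); skip (8,11); take (11,13); take (14,16); take (16,17); take (19,20); take (22,24); take (26,27).
Selected: (0,2) (6,9) (11,13) (14,16) (16,17) (19,20) (22,24) (26,27)

9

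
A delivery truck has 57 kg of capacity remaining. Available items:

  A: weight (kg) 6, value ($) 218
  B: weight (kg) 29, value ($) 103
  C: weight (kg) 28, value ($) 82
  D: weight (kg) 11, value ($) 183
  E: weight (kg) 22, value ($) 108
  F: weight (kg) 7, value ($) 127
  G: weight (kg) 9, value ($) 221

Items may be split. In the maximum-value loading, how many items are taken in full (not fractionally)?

5

Ratios (sorted): A 36.33, G 24.56, F 18.14, D 16.64, E 4.91, B 3.55, C 2.93
take A (6 @ 218); take G (9 @ 221); take F (7 @ 127); take D (11 @ 183); take E (22 @ 108); take 2/29 of B → 7.10. Capacity used 57/57.
5 item(s) taken whole; one partial (take 2/29 of B).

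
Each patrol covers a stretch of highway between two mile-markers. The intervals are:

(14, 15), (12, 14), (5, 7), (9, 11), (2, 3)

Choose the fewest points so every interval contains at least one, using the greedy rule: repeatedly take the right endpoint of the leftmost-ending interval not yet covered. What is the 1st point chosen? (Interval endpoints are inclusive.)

3

Sort by right endpoint; whenever an interval is uncovered, place a point at its right end.
By right end: [2,3]  [5,7]  [9,11]  [12,14]  [14,15]
[2,3] uncovered → point at 3; [5,7] uncovered → point at 7; [9,11] uncovered → point at 11; [12,14] uncovered → point at 14.
Points: 3, 7, 11, 14 (4 total).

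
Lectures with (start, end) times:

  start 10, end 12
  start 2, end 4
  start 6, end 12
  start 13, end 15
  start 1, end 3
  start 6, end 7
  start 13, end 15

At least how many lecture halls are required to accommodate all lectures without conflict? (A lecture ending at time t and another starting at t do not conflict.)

The answer is the maximum number of intervals overlapping at any instant.
starts: [1, 2, 6, 6, 10, 13, 13]
ends:   [3, 4, 7, 12, 12, 15, 15]
s1→1 s2→2  — peak 2.

2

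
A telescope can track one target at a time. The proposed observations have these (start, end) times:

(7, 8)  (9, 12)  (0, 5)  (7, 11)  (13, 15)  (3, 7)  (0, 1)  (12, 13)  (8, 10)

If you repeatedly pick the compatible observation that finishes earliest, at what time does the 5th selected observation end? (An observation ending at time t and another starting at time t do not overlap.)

Sorted by end: (0,1)  (0,5)  (3,7)  (7,8)  (8,10)  (7,11)  (9,12)  (12,13)  (13,15)
take (0,1); skip (0,5); take (3,7); take (7,8); take (8,10); skip (9,12); take (12,13); take (13,15).
Selected: (0,1) (3,7) (7,8) (8,10) (12,13) (13,15)

13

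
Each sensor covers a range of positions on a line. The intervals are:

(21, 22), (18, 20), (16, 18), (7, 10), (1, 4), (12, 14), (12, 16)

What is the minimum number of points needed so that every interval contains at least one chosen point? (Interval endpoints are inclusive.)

Sorted: [1,4] [7,10] [12,14] [12,16] [16,18] [18,20] [21,22]
{[1,4]} hit by 4; {[7,10]} hit by 10; {[12,14],[12,16]} hit by 14; {[16,18],[18,20]} hit by 18; {[21,22]} hit by 22.
Points: 4, 10, 14, 18, 22 (5 total).

5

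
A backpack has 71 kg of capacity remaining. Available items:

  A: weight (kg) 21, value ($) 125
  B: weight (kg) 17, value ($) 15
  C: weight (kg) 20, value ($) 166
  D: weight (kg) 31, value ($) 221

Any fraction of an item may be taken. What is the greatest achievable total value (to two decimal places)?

506.05

Sort by value per unit weight and fill in that order.
Ratios (sorted): C 8.30, D 7.13, A 5.95, B 0.88
take C (20 @ 166); take D (31 @ 221); take 20/21 of A → 119.05. Capacity used 71/71.
Total value = 506.05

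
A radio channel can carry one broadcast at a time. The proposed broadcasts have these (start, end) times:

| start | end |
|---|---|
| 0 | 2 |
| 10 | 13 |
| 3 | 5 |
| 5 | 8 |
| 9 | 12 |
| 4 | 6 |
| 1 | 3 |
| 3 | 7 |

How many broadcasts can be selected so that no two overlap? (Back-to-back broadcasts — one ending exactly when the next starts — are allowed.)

Order by finish time; keep every interval that doesn't clash with the previous kept one.
By end time: (0,2), (1,3), (3,5), (4,6), (3,7), (5,8), (9,12), (10,13).
Pick (0,2); next start ≥ 2 → (3,5); next start ≥ 5 → (5,8); next start ≥ 8 → (9,12).
Selected 4 broadcasts.

4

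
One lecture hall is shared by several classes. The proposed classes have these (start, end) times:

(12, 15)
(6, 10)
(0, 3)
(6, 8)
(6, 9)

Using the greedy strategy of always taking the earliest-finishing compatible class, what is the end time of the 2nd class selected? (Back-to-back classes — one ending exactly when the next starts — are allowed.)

8

By end time: (0,3), (6,8), (6,9), (6,10), (12,15).
Pick (0,3); next start ≥ 3 → (6,8); next start ≥ 8 → (12,15).
Selected: (0,3) (6,8) (12,15)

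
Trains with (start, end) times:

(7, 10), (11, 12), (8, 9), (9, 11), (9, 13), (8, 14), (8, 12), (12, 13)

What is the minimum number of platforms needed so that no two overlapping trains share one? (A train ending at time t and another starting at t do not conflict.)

5

The answer is the maximum number of intervals overlapping at any instant.
Events (time:±→running): 7:+→1 8:+→2 8:+→3 8:+→4 9:-→3 9:+→4 9:+→5 … peak 5.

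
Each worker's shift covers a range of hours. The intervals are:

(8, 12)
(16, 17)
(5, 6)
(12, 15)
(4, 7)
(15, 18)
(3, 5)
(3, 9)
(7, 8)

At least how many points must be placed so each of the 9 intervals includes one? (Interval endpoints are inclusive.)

Sort by right endpoint; whenever an interval is uncovered, place a point at its right end.
Sorted: [3,5] [5,6] [4,7] [7,8] [3,9] [8,12] [12,15] [16,17] [15,18]
{[3,5],[5,6],[4,7]} hit by 5; {[7,8],[3,9],[8,12]} hit by 8; {[12,15]} hit by 15; {[16,17],[15,18]} hit by 17.
Points: 5, 8, 15, 17 (4 total).

4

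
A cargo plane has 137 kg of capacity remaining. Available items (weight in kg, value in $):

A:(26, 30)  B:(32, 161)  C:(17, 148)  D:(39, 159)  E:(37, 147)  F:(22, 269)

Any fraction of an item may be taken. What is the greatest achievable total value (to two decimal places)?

Order: F (269/22=12.23) > C (148/17=8.71) > B (161/32=5.03) > D (159/39=4.08) > E (147/37=3.97) > A (30/26=1.15)
Fill: take F (22 @ 269) → take C (17 @ 148) → take B (32 @ 161) → take D (39 @ 159) → take 27/37 of E → 107.27; 137/137 used.
Total value = 844.27

844.27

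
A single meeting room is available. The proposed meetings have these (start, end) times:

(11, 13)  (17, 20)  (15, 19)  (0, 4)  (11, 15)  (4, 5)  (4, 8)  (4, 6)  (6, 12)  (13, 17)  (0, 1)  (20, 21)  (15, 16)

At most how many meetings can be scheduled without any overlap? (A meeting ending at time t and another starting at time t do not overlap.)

Sorted by end: (0,1)  (0,4)  (4,5)  (4,6)  (4,8)  (6,12)  (11,13)  (11,15)  (15,16)  (13,17)  (15,19)  (17,20)  (20,21)
take (0,1); take (4,5); skip (4,6); skip (4,8); take (6,12); take (15,16); take (17,20); take (20,21).
Selected 6 meetings.

6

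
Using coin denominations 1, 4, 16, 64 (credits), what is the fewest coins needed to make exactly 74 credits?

5

Greedy: take as many of the largest coin as possible, then repeat with the remainder.
74 = 1×64 + 2×4 + 2×1
Total coins = 1 + 2 + 2 = 5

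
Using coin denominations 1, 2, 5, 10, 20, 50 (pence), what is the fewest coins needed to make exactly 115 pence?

4

Use the largest denomination that fits, subtract, and repeat.
115 − 2×50→15 − 1×10→5 − 1×5→0
Total coins = 2 + 1 + 1 = 4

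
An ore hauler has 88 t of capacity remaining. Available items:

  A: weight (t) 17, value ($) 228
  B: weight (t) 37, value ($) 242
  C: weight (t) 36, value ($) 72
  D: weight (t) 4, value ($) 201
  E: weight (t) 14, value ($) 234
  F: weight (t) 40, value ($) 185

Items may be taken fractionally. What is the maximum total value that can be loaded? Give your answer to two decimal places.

Sort by value per unit weight and fill in that order.
Order: D (201/4=50.25) > E (234/14=16.71) > A (228/17=13.41) > B (242/37=6.54) > F (185/40=4.62) > C (72/36=2.00)
Fill: take D (4 @ 201) → take E (14 @ 234) → take A (17 @ 228) → take B (37 @ 242) → take 16/40 of F → 74.00; 88/88 used.
Total value = 979.00

979.00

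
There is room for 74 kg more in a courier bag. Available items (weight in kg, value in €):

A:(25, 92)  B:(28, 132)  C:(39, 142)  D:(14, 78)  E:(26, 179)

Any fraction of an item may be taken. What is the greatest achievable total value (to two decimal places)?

411.08

Order: E (179/26=6.88) > D (78/14=5.57) > B (132/28=4.71) > A (92/25=3.68) > C (142/39=3.64)
Fill: take E (26 @ 179) → take D (14 @ 78) → take B (28 @ 132) → take 6/25 of A → 22.08; 74/74 used.
Total value = 411.08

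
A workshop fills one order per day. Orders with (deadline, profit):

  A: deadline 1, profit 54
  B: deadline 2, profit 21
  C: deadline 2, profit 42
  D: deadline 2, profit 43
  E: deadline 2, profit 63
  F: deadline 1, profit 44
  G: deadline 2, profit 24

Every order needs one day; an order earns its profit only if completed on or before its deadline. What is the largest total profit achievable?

117

By profit: E(d2,63), A(d1,54), F(d1,44), D(d2,43), C(d2,42), G(d2,24), B(d2,21)
E→slot 2; A→slot 1; F skipped; D skipped; C skipped; G skipped; B skipped.
Profit = 54 + 63 = 117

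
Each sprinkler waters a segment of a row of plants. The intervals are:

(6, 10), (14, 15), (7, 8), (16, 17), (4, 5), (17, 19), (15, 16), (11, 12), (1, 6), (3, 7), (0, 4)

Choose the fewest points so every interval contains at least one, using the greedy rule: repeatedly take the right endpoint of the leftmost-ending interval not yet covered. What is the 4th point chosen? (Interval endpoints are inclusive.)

15

Process intervals by earliest right end; each time one isn't hit yet, stab at its right endpoint.
By right end: [0,4]  [4,5]  [1,6]  [3,7]  [7,8]  [6,10]  [11,12]  [14,15]  [15,16]  [16,17]  [17,19]
[0,4] uncovered → point at 4; [7,8] uncovered → point at 8; [11,12] uncovered → point at 12; [14,15] uncovered → point at 15; [16,17] uncovered → point at 17.
Points: 4, 8, 12, 15, 17 (5 total).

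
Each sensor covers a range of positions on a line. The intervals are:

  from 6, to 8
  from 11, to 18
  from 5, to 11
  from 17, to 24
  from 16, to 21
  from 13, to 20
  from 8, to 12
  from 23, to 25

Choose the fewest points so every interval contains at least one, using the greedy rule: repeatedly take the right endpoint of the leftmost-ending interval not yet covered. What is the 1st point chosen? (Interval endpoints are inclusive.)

8

By right end: [6,8]  [5,11]  [8,12]  [11,18]  [13,20]  [16,21]  [17,24]  [23,25]
[6,8] uncovered → point at 8; [11,18] uncovered → point at 18; [23,25] uncovered → point at 25.
Points: 8, 18, 25 (3 total).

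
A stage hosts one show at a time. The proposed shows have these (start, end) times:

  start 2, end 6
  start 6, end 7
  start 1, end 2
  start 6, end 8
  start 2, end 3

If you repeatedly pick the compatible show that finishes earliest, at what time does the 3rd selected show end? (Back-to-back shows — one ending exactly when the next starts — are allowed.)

Sort by end time and greedily take each interval whose start is ≥ the last chosen end.
By end time: (1,2), (2,3), (2,6), (6,7), (6,8).
Pick (1,2); next start ≥ 2 → (2,3); next start ≥ 3 → (6,7).
Selected: (1,2) (2,3) (6,7)

7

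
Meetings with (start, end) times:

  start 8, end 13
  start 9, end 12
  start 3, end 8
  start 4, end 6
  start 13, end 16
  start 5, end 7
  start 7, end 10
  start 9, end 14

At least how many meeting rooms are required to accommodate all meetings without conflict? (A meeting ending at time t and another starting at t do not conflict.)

Count concurrent intervals with a sweep; the peak is the room count.
Events (time:±→running): 3:+→1 4:+→2 5:+→3 6:-→2 7:-→1 7:+→2 8:-→1 8:+→2 9:+→3 9:+→4 … peak 4.

4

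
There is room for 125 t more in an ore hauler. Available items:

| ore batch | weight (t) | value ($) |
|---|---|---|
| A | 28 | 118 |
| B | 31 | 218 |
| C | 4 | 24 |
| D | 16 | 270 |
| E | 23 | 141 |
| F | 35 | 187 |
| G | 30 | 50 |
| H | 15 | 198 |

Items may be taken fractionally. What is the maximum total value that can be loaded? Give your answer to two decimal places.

1042.21

Greedy by value/weight ratio, highest first.
Order: D (270/16=16.88) > H (198/15=13.20) > B (218/31=7.03) > E (141/23=6.13) > C (24/4=6.00) > F (187/35=5.34) > A (118/28=4.21) > G (50/30=1.67)
Fill: take D (16 @ 270) → take H (15 @ 198) → take B (31 @ 218) → take E (23 @ 141) → take C (4 @ 24) → take F (35 @ 187) → take 1/28 of A → 4.21; 125/125 used.
Total value = 1042.21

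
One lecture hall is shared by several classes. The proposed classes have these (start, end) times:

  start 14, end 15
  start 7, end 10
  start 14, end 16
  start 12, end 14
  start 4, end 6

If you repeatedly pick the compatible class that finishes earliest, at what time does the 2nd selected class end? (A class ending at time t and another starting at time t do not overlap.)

10

Order by finish time; keep every interval that doesn't clash with the previous kept one.
Sorted by end: (4,6)  (7,10)  (12,14)  (14,15)  (14,16)
take (4,6); take (7,10); take (12,14); take (14,15).
Selected: (4,6) (7,10) (12,14) (14,15)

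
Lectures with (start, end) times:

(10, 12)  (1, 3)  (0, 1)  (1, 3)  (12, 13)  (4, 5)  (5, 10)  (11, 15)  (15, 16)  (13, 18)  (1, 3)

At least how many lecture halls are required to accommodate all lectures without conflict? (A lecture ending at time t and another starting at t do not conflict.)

3

The answer is the maximum number of intervals overlapping at any instant.
starts: [0, 1, 1, 1, 4, 5, 10, 11, 12, 13, 15]
ends:   [1, 3, 3, 3, 5, 10, 12, 13, 15, 16, 18]
s0→1 e1→0 s1→1 s1→2 s1→3  — peak 3.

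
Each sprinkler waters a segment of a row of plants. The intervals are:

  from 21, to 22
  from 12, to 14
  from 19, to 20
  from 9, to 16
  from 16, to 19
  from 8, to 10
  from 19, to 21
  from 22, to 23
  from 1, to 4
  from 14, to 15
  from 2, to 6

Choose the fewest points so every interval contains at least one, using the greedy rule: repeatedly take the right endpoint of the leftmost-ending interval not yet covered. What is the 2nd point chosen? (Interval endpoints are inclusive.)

10

Process intervals by earliest right end; each time one isn't hit yet, stab at its right endpoint.
By right end: [1,4]  [2,6]  [8,10]  [12,14]  [14,15]  [9,16]  [16,19]  [19,20]  [19,21]  [21,22]  [22,23]
[1,4] uncovered → point at 4; [8,10] uncovered → point at 10; [12,14] uncovered → point at 14; [16,19] uncovered → point at 19; [21,22] uncovered → point at 22.
Points: 4, 10, 14, 19, 22 (5 total).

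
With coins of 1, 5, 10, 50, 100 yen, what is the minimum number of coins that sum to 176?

Greedy: take as many of the largest coin as possible, then repeat with the remainder.
176 − 1×100→76 − 1×50→26 − 2×10→6 − 1×5→1 − 1×1→0
Total coins = 1 + 1 + 2 + 1 + 1 = 6

6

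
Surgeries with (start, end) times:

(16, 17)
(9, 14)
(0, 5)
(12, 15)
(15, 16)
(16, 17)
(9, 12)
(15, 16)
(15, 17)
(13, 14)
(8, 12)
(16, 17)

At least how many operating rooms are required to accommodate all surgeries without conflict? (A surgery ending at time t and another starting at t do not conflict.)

4

Count concurrent intervals with a sweep; the peak is the room count.
starts: [0, 8, 9, 9, 12, 13, 15, 15, 15, 16, 16, 16]
ends:   [5, 12, 12, 14, 14, 15, 16, 16, 17, 17, 17, 17]
s0→1 e5→0 s8→1 s9→2 s9→3 e12→2 e12→1 s12→2 s13→3 e14→2 e14→1 e15→0 s15→1 s15→2 s15→3 e16→2 e16→1 s16→2 s16→3 s16→4  — peak 4.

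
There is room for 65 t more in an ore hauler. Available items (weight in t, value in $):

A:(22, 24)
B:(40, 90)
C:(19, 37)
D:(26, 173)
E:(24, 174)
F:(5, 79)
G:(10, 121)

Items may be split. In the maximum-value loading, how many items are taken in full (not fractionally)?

4

Sort by value per unit weight and fill in that order.
Ratios (sorted): F 15.80, G 12.10, E 7.25, D 6.65, B 2.25, C 1.95, A 1.09
take F (5 @ 79); take G (10 @ 121); take E (24 @ 174); take D (26 @ 173). Capacity used 65/65.
4 item(s) taken whole.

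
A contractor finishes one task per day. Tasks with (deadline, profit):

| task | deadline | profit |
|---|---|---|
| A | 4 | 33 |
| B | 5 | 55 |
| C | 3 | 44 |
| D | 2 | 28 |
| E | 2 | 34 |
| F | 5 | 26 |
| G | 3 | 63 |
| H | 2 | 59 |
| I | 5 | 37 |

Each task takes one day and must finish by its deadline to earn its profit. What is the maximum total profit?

258

Take jobs in profit order; each goes to the latest open slot no later than its deadline.
By profit: G(d3,63), H(d2,59), B(d5,55), C(d3,44), I(d5,37), E(d2,34), A(d4,33), D(d2,28), F(d5,26)
G→slot 3; H→slot 2; B→slot 5; C→slot 1; I→slot 4; E skipped; A skipped; D skipped; F skipped.
Profit = 44 + 59 + 63 + 37 + 55 = 258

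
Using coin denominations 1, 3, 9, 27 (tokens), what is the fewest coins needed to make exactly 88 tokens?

Use the largest denomination that fits, subtract, and repeat.
88 = 3×27 + 2×3 + 1×1
Total coins = 3 + 2 + 1 = 6

6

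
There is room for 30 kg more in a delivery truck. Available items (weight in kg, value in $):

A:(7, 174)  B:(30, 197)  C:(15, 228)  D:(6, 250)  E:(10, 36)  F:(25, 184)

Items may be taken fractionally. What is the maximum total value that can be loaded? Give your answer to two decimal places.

Ratios (sorted): D 41.67, A 24.86, C 15.20, F 7.36, B 6.57, E 3.60
take D (6 @ 250); take A (7 @ 174); take C (15 @ 228); take 2/25 of F → 14.72. Capacity used 30/30.
Total value = 666.72

666.72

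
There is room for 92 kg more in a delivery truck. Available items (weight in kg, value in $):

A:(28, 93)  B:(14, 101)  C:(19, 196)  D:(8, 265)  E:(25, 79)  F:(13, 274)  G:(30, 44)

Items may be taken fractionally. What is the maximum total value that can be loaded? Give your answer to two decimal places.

960.60

Greedy by value/weight ratio, highest first.
Ratios (sorted): D 33.12, F 21.08, C 10.32, B 7.21, A 3.32, E 3.16, G 1.47
take D (8 @ 265); take F (13 @ 274); take C (19 @ 196); take B (14 @ 101); take A (28 @ 93); take 10/25 of E → 31.60. Capacity used 92/92.
Total value = 960.60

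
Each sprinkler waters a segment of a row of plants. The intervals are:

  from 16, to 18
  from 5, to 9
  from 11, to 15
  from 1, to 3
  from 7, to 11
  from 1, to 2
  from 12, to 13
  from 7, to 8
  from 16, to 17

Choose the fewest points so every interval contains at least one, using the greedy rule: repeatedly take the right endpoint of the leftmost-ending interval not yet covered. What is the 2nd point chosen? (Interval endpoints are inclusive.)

8

Process intervals by earliest right end; each time one isn't hit yet, stab at its right endpoint.
By right end: [1,2]  [1,3]  [7,8]  [5,9]  [7,11]  [12,13]  [11,15]  [16,17]  [16,18]
[1,2] uncovered → point at 2; [7,8] uncovered → point at 8; [12,13] uncovered → point at 13; [16,17] uncovered → point at 17.
Points: 2, 8, 13, 17 (4 total).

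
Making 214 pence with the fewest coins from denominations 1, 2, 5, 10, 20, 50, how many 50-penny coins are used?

Use the largest denomination that fits, subtract, and repeat.
214 = 4×50 + 1×10 + 2×2
Count of 50: 4

4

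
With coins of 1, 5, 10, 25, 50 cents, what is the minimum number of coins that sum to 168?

Use the largest denomination that fits, subtract, and repeat.
168 = 3×50 + 1×10 + 1×5 + 3×1
Total coins = 3 + 1 + 1 + 3 = 8

8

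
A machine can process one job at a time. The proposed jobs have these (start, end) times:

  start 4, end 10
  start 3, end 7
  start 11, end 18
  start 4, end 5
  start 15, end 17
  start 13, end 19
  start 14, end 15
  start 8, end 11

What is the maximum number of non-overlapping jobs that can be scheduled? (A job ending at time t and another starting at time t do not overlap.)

Sorted by end: (4,5)  (3,7)  (4,10)  (8,11)  (14,15)  (15,17)  (11,18)  (13,19)
take (4,5); skip (3,7); skip (4,10); take (8,11); take (14,15); take (15,17).
Selected 4 jobs.

4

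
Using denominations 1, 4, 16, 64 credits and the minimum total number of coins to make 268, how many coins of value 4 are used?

268 = 4×64 + 3×4
Count of 4: 3

3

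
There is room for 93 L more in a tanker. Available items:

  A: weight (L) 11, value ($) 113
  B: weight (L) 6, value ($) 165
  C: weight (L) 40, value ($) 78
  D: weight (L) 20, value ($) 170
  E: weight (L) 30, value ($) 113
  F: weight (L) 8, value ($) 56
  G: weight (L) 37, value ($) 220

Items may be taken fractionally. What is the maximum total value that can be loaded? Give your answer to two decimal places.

765.43

Sort by value per unit weight and fill in that order.
Order: B (165/6=27.50) > A (113/11=10.27) > D (170/20=8.50) > F (56/8=7.00) > G (220/37=5.95) > E (113/30=3.77) > C (78/40=1.95)
Fill: take B (6 @ 165) → take A (11 @ 113) → take D (20 @ 170) → take F (8 @ 56) → take G (37 @ 220) → take 11/30 of E → 41.43; 93/93 used.
Total value = 765.43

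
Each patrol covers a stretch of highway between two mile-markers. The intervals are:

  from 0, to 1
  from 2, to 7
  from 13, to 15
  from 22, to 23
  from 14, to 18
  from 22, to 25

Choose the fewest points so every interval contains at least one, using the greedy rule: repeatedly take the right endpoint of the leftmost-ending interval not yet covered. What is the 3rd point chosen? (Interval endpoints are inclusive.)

15

Sort by right endpoint; whenever an interval is uncovered, place a point at its right end.
Sorted: [0,1] [2,7] [13,15] [14,18] [22,23] [22,25]
{[0,1]} hit by 1; {[2,7]} hit by 7; {[13,15],[14,18]} hit by 15; {[22,23],[22,25]} hit by 23.
Points: 1, 7, 15, 23 (4 total).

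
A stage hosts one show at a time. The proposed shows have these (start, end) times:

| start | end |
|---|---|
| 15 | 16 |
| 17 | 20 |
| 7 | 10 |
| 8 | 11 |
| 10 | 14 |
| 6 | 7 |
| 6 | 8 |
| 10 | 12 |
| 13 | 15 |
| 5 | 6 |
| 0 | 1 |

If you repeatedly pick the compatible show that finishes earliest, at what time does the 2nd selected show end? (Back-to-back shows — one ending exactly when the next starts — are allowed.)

Sort by end time and greedily take each interval whose start is ≥ the last chosen end.
Sorted by end: (0,1)  (5,6)  (6,7)  (6,8)  (7,10)  (8,11)  (10,12)  (10,14)  (13,15)  (15,16)  (17,20)
take (0,1); take (5,6); take (6,7); take (7,10); take (10,12); take (13,15); take (15,16); take (17,20).
Selected: (0,1) (5,6) (6,7) (7,10) (10,12) (13,15) (15,16) (17,20)

6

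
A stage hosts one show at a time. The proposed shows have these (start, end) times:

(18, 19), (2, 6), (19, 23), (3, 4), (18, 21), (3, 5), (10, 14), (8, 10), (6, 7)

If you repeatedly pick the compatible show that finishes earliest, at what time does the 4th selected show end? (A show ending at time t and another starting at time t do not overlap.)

14

Order by finish time; keep every interval that doesn't clash with the previous kept one.
By end time: (3,4), (3,5), (2,6), (6,7), (8,10), (10,14), (18,19), (18,21), (19,23).
Pick (3,4); next start ≥ 4 → (6,7); next start ≥ 7 → (8,10); next start ≥ 10 → (10,14); next start ≥ 14 → (18,19); next start ≥ 19 → (19,23).
Selected: (3,4) (6,7) (8,10) (10,14) (18,19) (19,23)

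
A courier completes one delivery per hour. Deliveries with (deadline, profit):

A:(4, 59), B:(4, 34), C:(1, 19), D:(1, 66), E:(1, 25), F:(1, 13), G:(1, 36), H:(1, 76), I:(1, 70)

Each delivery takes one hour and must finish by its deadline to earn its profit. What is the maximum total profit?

By profit: H(d1,76), I(d1,70), D(d1,66), A(d4,59), G(d1,36), B(d4,34), E(d1,25), C(d1,19), F(d1,13)
H→slot 1; I skipped; D skipped; A→slot 4; G skipped; B→slot 3; E skipped; C skipped; F skipped.
Profit = 76 + 34 + 59 = 169

169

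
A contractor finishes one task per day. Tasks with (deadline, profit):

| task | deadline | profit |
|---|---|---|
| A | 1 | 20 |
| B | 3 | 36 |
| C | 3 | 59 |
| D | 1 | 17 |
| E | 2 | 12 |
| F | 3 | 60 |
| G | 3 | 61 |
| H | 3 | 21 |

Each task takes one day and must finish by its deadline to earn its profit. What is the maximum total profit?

By profit: G(d3,61), F(d3,60), C(d3,59), B(d3,36), H(d3,21), A(d1,20), D(d1,17), E(d2,12)
G→slot 3; F→slot 2; C→slot 1; B skipped; H skipped; A skipped; D skipped; E skipped.
Profit = 59 + 60 + 61 = 180

180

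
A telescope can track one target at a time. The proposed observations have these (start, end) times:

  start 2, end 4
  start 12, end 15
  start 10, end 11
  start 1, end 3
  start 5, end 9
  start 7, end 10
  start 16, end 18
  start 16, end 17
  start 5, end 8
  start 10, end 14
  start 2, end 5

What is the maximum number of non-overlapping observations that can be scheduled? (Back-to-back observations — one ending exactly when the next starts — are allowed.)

5

Order by finish time; keep every interval that doesn't clash with the previous kept one.
By end time: (1,3), (2,4), (2,5), (5,8), (5,9), (7,10), (10,11), (10,14), (12,15), (16,17), (16,18).
Pick (1,3); next start ≥ 3 → (5,8); next start ≥ 8 → (10,11); next start ≥ 11 → (12,15); next start ≥ 15 → (16,17).
Selected 5 observations.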